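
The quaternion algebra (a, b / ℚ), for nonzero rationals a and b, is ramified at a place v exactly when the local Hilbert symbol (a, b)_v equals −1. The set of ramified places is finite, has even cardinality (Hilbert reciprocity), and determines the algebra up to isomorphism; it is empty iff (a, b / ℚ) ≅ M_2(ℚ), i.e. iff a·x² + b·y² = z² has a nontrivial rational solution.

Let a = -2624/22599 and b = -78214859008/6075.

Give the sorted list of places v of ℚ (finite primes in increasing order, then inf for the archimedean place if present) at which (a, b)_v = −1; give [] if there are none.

Mod squares: a ≡ -1271, b ≡ -545259. Check v ∈ {∞, 2, 3, 5, 11, 13, 31, 41}.
v=41: a=41^1·(≡33), b=41^3·(≡28) mod 41; (33|41)=+1, (28|41)=-1; (−1)^{1·3·20}·(+1)^3·(-1)^1 = -1.
v=2: v_2(a)=6, v_2(b)=8; units ≡ 1, 5 (mod 8); ε·ε+αω+βω = 0·0+6·1+8·0 ≡ 0  ⇒  (a,b)_2 = +1.
v=3: a=3^-6·(≡1), b=3^-5·(≡2) mod 3; (1|3)=+1, (2|3)=-1; (−1)^{-6·-5·1}·(+1)^-5·(-1)^-6 = +1.
v=5: a=5^0·(≡4), b=5^-2·(≡4) mod 5; (4|5)=+1, (4|5)=+1; (−1)^{0·-2·2}·(+1)^-2·(+1)^0 = +1.
v=∞: -1271 < 0 and -545259 < 0  ⇒  (a,b)_∞ = -1.
v=31: a=31^-1·(≡22), b=31^1·(≡7) mod 31; (22|31)=-1, (7|31)=+1; (−1)^{-1·1·15}·(-1)^1·(+1)^-1 = +1.
v=13: a=13^0·(≡3), b=13^1·(≡11) mod 13; (3|13)=+1, (11|13)=-1; (−1)^{0·1·6}·(+1)^1·(-1)^0 = +1.
v=11: a=11^0·(≡1), b=11^1·(≡2) mod 11; (1|11)=+1, (2|11)=-1; (−1)^{0·1·5}·(+1)^1·(-1)^0 = +1.
|Ram(-1271, -545259)| = 2, even; anisotropic at {41, ∞}.

[41, inf]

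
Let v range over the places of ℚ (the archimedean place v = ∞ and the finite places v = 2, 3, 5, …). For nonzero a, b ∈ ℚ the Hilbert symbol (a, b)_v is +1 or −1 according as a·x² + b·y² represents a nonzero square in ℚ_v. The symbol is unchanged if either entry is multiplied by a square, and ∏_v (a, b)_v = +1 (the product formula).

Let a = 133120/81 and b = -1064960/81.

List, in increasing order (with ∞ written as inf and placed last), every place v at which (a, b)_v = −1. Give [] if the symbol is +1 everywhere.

(a, b) ≡ (130, -65) mod (ℚ^×)²; places V = {2, 3, 5, 13, ∞}.
(a,b)_5: α=1, u≡4; β=1, v≡3 (mod 5); (4|5)=+1, (3|5)=-1; sign (−1)^0·+1^1·-1^1 = -1.
(a,b)_2: α=11, β=14; u≡1, v≡7 (mod 8); ε(u)ε(v)=0·1, αω(v)=11·0, βω(u)=14·0; sum ≡ 0  ⇒  +1.
(a,b)_13: α=1, u≡3; β=1, v≡2 (mod 13); (3|13)=+1, (2|13)=-1; sign (−1)^0·+1^1·-1^1 = -1.
(a,b)_∞: sgn(130)=+, sgn(-65)=−, so +1.
(a,b)_3: α=-4, u≡1; β=-4, v≡1 (mod 3); (1|3)=+1, (1|3)=+1; sign (−1)^0·+1^-4·+1^-4 = +1.
Ram(130, -65) = {5, 13}; no ℚ_5-point on the conic.

[5, 13]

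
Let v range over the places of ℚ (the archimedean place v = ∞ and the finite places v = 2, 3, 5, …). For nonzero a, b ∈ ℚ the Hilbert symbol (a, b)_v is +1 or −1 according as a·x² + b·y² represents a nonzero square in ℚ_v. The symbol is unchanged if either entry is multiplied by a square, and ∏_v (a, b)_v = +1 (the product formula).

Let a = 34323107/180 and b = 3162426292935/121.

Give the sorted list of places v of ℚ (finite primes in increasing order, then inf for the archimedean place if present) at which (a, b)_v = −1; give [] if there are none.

(a, b) ≡ (324415, 12302815) mod (ℚ^×)²; places V = {2, 3, 5, 7, 11, 13, 17, 23, 29, 31, ∞}.
(a,b)_31: α=1, u≡5; β=1, v≡3 (mod 31); (5|31)=+1, (3|31)=-1; sign (−1)^1·+1^1·-1^1 = +1.
(a,b)_7: α=1, u≡5; β=1, v≡6 (mod 7); (5|7)=-1, (6|7)=-1; sign (−1)^1·-1^1·-1^1 = -1.
(a,b)_∞: sgn(324415)=+, sgn(12302815)=+, so +1.
(a,b)_11: α=0, u≡4; β=-2, v≡8 (mod 11); (4|11)=+1, (8|11)=-1; sign (−1)^0·+1^-2·-1^0 = +1.
(a,b)_3: α=-2, u≡1; β=2, v≡1 (mod 3); (1|3)=+1, (1|3)=+1; sign (−1)^0·+1^2·+1^-2 = +1.
(a,b)_2: α=-2, β=0; u≡7, v≡7 (mod 8); ε(u)ε(v)=1·1, αω(v)=-2·0, βω(u)=0·0; sum ≡ 1  ⇒  -1.
(a,b)_13: α=1, u≡11; β=4, v≡8 (mod 13); (11|13)=-1, (8|13)=-1; sign (−1)^0·-1^4·-1^1 = -1.
(a,b)_5: α=-1, u≡2; β=1, v≡2 (mod 5); (2|5)=-1, (2|5)=-1; sign (−1)^0·-1^1·-1^-1 = +1.
(a,b)_17: α=0, u≡9; β=1, v≡14 (mod 17); (9|17)=+1, (14|17)=-1; sign (−1)^0·+1^1·-1^0 = +1.
(a,b)_23: α=3, u≡2; β=1, v≡22 (mod 23); (2|23)=+1, (22|23)=-1; sign (−1)^1·+1^1·-1^3 = +1.
(a,b)_29: α=0, u≡2; β=1, v≡20 (mod 29); (2|29)=-1, (20|29)=+1; sign (−1)^0·-1^1·+1^0 = -1.
(324415, 12302815 / ℚ) ramifies at {2, 7, 13, 29}: a division algebra.

[2, 7, 13, 29]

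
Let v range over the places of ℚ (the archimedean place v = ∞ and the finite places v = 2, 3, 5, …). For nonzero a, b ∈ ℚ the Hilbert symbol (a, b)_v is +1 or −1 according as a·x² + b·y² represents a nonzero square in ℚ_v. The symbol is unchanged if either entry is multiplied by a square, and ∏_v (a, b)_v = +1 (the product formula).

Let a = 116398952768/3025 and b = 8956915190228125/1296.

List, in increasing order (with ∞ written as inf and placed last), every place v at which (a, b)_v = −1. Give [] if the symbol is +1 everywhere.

[5, 19, 31, 53]

Mod squares: a ≡ 37117013, b ≡ 5308885. Check v ∈ {∞, 2, 3, 5, 7, 11, 19, 29, 31, 41, 47, 53}.
v=47: a=47^0·(≡17), b=47^1·(≡36) mod 47; (17|47)=+1, (36|47)=+1; (−1)^{0·1·23}·(+1)^1·(+1)^0 = +1.
v=31: a=31^1·(≡20), b=31^2·(≡17) mod 31; (20|31)=+1, (17|31)=-1; (−1)^{1·2·15}·(+1)^2·(-1)^1 = -1.
v=11: a=11^-2·(≡7), b=11^0·(≡6) mod 11; (7|11)=-1, (6|11)=-1; (−1)^{-2·0·5}·(-1)^0·(-1)^-2 = +1.
v=19: a=19^1·(≡1), b=19^1·(≡7) mod 19; (1|19)=+1, (7|19)=+1; (−1)^{1·1·9}·(+1)^1·(+1)^1 = -1.
v=3: a=3^0·(≡2), b=3^-4·(≡1) mod 3; (2|3)=-1, (1|3)=+1; (−1)^{0·-4·1}·(-1)^-4·(+1)^0 = +1.
v=∞: 37117013 > 0 and 5308885 > 0  ⇒  (a,b)_∞ = +1.
v=2: v_2(a)=6, v_2(b)=-4; units ≡ 5, 5 (mod 8); ε·ε+αω+βω = 0·0+6·1+-4·1 ≡ 0  ⇒  (a,b)_2 = +1.
v=7: a=7^2·(≡3), b=7^0·(≡1) mod 7; (3|7)=-1, (1|7)=+1; (−1)^{2·0·3}·(-1)^0·(+1)^2 = +1.
v=53: a=53^1·(≡19), b=53^2·(≡19) mod 53; (19|53)=-1, (19|53)=-1; (−1)^{1·2·26}·(-1)^2·(-1)^1 = -1.
v=29: a=29^1·(≡21), b=29^1·(≡26) mod 29; (21|29)=-1, (26|29)=-1; (−1)^{1·1·14}·(-1)^1·(-1)^1 = +1.
v=5: a=5^-2·(≡3), b=5^5·(≡3) mod 5; (3|5)=-1, (3|5)=-1; (−1)^{-2·5·2}·(-1)^5·(-1)^-2 = -1.
v=41: a=41^1·(≡3), b=41^1·(≡17) mod 41; (3|41)=-1, (17|41)=-1; (−1)^{1·1·20}·(-1)^1·(-1)^1 = +1.
|Ram(37117013, 5308885)| = 4, even; anisotropic at {5, 19, 31, 53}.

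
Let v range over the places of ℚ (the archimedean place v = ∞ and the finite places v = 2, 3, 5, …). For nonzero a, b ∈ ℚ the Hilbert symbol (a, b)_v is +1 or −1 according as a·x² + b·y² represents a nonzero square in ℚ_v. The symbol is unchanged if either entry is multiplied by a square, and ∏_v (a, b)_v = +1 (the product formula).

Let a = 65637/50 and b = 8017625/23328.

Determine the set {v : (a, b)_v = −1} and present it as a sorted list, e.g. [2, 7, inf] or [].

Mod squares: a ≡ 14586, b ≡ 13090. Check v ∈ {∞, 2, 3, 5, 7, 11, 13, 17}.
v=3: a=3^3·(≡2), b=3^-6·(≡1) mod 3; (2|3)=-1, (1|3)=+1; (−1)^{3·-6·1}·(-1)^-6·(+1)^3 = +1.
v=11: a=11^1·(≡10), b=11^1·(≡6) mod 11; (10|11)=-1, (6|11)=-1; (−1)^{1·1·5}·(-1)^1·(-1)^1 = -1.
v=∞: 14586 > 0 and 13090 > 0  ⇒  (a,b)_∞ = +1.
v=13: a=13^1·(≡4), b=13^0·(≡3) mod 13; (4|13)=+1, (3|13)=+1; (−1)^{1·0·6}·(+1)^0·(+1)^1 = +1.
v=2: v_2(a)=-1, v_2(b)=-5; units ≡ 5, 1 (mod 8); ε·ε+αω+βω = 0·0+-1·0+-5·1 ≡ 1  ⇒  (a,b)_2 = -1.
v=5: a=5^-2·(≡1), b=5^3·(≡2) mod 5; (1|5)=+1, (2|5)=-1; (−1)^{-2·3·2}·(+1)^3·(-1)^-2 = +1.
v=17: a=17^1·(≡15), b=17^1·(≡7) mod 17; (15|17)=+1, (7|17)=-1; (−1)^{1·1·8}·(+1)^1·(-1)^1 = -1.
v=7: a=7^0·(≡5), b=7^3·(≡4) mod 7; (5|7)=-1, (4|7)=+1; (−1)^{0·3·3}·(-1)^3·(+1)^0 = -1.
|Ram(14586, 13090)| = 4, even; anisotropic at {2, 7, 11, 17}.

[2, 7, 11, 17]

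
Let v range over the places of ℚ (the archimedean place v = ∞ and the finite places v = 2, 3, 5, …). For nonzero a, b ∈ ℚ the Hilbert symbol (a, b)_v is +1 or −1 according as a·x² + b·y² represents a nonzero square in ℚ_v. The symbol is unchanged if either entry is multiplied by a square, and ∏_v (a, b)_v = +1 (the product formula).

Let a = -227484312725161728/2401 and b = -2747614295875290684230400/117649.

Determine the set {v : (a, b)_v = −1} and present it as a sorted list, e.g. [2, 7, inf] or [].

[23, 29, 41, inf]

(a, b) ≡ (-47, -204364131) mod (ℚ^×)²; places V = {2, 3, 5, 7, 23, 29, 41, 47, 53, ∞}.
(a,b)_29: α=2, u≡19; β=3, v≡8 (mod 29); (19|29)=-1, (8|29)=-1; sign (−1)^0·-1^3·-1^2 = -1.
(a,b)_23: α=2, u≡19; β=3, v≡18 (mod 23); (19|23)=-1, (18|23)=+1; sign (−1)^0·-1^3·+1^2 = -1.
(a,b)_41: α=2, u≡11; β=3, v≡16 (mod 41); (11|41)=-1, (16|41)=+1; sign (−1)^0·-1^3·+1^2 = -1.
(a,b)_3: α=2, u≡1; β=1, v≡1 (mod 3); (1|3)=+1, (1|3)=+1; sign (−1)^0·+1^1·+1^2 = +1.
(a,b)_7: α=-4, u≡2; β=-6, v≡2 (mod 7); (2|7)=+1, (2|7)=+1; sign (−1)^0·+1^-6·+1^-4 = +1.
(a,b)_∞: sgn(-47)=−, sgn(-204364131)=−, so -1.
(a,b)_2: α=8, β=8; u≡1, v≡5 (mod 8); ε(u)ε(v)=0·0, αω(v)=8·1, βω(u)=8·0; sum ≡ 0  ⇒  +1.
(a,b)_5: α=0, u≡2; β=2, v≡1 (mod 5); (2|5)=-1, (1|5)=+1; sign (−1)^0·-1^2·+1^0 = +1.
(a,b)_53: α=2, u≡16; β=3, v≡51 (mod 53); (16|53)=+1, (51|53)=-1; sign (−1)^0·+1^3·-1^2 = +1.
(a,b)_47: α=1, u≡29; β=1, v≡1 (mod 47); (29|47)=-1, (1|47)=+1; sign (−1)^1·-1^1·+1^1 = +1.
(-47, -204364131 / ℚ) ramifies at {23, 29, 41, ∞}: a division algebra.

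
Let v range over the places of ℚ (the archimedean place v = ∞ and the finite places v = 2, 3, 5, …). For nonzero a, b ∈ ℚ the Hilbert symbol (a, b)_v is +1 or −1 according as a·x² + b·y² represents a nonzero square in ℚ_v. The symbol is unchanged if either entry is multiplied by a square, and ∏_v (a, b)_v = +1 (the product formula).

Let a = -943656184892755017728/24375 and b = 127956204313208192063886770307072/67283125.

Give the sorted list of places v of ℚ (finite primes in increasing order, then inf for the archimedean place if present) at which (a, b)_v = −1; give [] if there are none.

[3, 13, 23, 29]

Mod squares: a ≡ -18447, b ≡ 105144546. Check v ∈ {∞, 2, 3, 5, 7, 11, 13, 23, 29, 43, 47}.
v=11: a=11^3·(≡6), b=11^4·(≡9) mod 11; (6|11)=-1, (9|11)=+1; (−1)^{3·4·5}·(-1)^4·(+1)^3 = +1.
v=∞: -18447 < 0 and 105144546 > 0  ⇒  (a,b)_∞ = +1.
v=7: a=7^0·(≡5), b=7^-2·(≡3) mod 7; (5|7)=-1, (3|7)=-1; (−1)^{0·-2·3}·(-1)^-2·(-1)^0 = +1.
v=5: a=5^-4·(≡3), b=5^-4·(≡4) mod 5; (3|5)=-1, (4|5)=+1; (−1)^{-4·-4·2}·(-1)^-4·(+1)^-4 = +1.
v=13: a=13^-1·(≡7), b=13^-3·(≡9) mod 13; (7|13)=-1, (9|13)=+1; (−1)^{-1·-3·6}·(-1)^-3·(+1)^-1 = -1.
v=29: a=29^2·(≡17), b=29^3·(≡4) mod 29; (17|29)=-1, (4|29)=+1; (−1)^{2·3·14}·(-1)^3·(+1)^2 = -1.
v=47: a=47^2·(≡24), b=47^3·(≡4) mod 47; (24|47)=+1, (4|47)=+1; (−1)^{2·3·23}·(+1)^3·(+1)^2 = +1.
v=23: a=23^2·(≡20), b=23^3·(≡14) mod 23; (20|23)=-1, (14|23)=-1; (−1)^{2·3·11}·(-1)^3·(-1)^2 = -1.
v=2: v_2(a)=24, v_2(b)=41; units ≡ 1, 1 (mod 8); ε·ε+αω+βω = 0·0+24·0+41·0 ≡ 0  ⇒  (a,b)_2 = +1.
v=43: a=43^1·(≡25), b=43^1·(≡7) mod 43; (25|43)=+1, (7|43)=-1; (−1)^{1·1·21}·(+1)^1·(-1)^1 = +1.
v=3: a=3^-1·(≡1), b=3^1·(≡1) mod 3; (1|3)=+1, (1|3)=+1; (−1)^{-1·1·1}·(+1)^1·(+1)^-1 = -1.
(-18447, 105144546 / ℚ) ramifies at {3, 13, 23, 29}: a division algebra.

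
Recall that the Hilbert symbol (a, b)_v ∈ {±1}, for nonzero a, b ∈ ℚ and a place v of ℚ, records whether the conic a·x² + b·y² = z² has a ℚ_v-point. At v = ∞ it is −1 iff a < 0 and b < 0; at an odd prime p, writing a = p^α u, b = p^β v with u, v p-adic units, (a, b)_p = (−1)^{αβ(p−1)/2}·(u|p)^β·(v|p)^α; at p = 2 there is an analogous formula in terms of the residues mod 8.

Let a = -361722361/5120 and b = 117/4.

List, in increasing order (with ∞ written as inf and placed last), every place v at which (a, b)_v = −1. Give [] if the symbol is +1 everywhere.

[5, 13]

(a, b) ≡ (-5, 13) mod (ℚ^×)²; places V = {2, 3, 5, 7, 11, 13, 19, ∞}.
(a,b)_13: α=2, u≡5; β=1, v≡12 (mod 13); (5|13)=-1, (12|13)=+1; sign (−1)^0·-1^1·+1^2 = -1.
(a,b)_7: α=2, u≡2; β=0, v≡3 (mod 7); (2|7)=+1, (3|7)=-1; sign (−1)^0·+1^0·-1^2 = +1.
(a,b)_3: α=0, u≡1; β=2, v≡1 (mod 3); (1|3)=+1, (1|3)=+1; sign (−1)^0·+1^2·+1^0 = +1.
(a,b)_19: α=2, u≡15; β=0, v≡15 (mod 19); (15|19)=-1, (15|19)=-1; sign (−1)^0·-1^0·-1^2 = +1.
(a,b)_2: α=-10, β=-2; u≡3, v≡5 (mod 8); ε(u)ε(v)=1·0, αω(v)=-10·1, βω(u)=-2·1; sum ≡ 0  ⇒  +1.
(a,b)_5: α=-1, u≡1; β=0, v≡3 (mod 5); (1|5)=+1, (3|5)=-1; sign (−1)^0·+1^0·-1^-1 = -1.
(a,b)_11: α=2, u≡8; β=0, v≡10 (mod 11); (8|11)=-1, (10|11)=-1; sign (−1)^0·-1^0·-1^2 = +1.
(a,b)_∞: sgn(-5)=−, sgn(13)=+, so +1.
(-5, 13 / ℚ) ramifies at {5, 13}: a division algebra.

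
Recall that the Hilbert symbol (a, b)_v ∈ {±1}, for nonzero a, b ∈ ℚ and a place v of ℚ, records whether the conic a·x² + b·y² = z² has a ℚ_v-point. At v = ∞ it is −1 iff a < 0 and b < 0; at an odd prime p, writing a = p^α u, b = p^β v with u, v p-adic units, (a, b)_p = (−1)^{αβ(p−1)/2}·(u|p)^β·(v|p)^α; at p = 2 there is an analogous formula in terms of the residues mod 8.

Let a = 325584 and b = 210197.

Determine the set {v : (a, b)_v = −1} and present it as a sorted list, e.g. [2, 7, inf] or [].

[19, 23]

Mod squares: a ≡ 2261, b ≡ 210197. Check v ∈ {∞, 2, 3, 7, 13, 17, 19, 23, 37}.
v=17: a=17^1·(≡10), b=17^0·(≡9) mod 17; (10|17)=-1, (9|17)=+1; (−1)^{1·0·8}·(-1)^0·(+1)^1 = +1.
v=19: a=19^1·(≡17), b=19^1·(≡5) mod 19; (17|19)=+1, (5|19)=+1; (−1)^{1·1·9}·(+1)^1·(+1)^1 = -1.
v=13: a=13^0·(≡12), b=13^1·(≡10) mod 13; (12|13)=+1, (10|13)=+1; (−1)^{0·1·6}·(+1)^1·(+1)^0 = +1.
v=7: a=7^1·(≡4), b=7^0·(≡1) mod 7; (4|7)=+1, (1|7)=+1; (−1)^{1·0·3}·(+1)^0·(+1)^1 = +1.
v=37: a=37^0·(≡21), b=37^1·(≡20) mod 37; (21|37)=+1, (20|37)=-1; (−1)^{0·1·18}·(+1)^1·(-1)^0 = +1.
v=∞: 2261 > 0 and 210197 > 0  ⇒  (a,b)_∞ = +1.
v=3: a=3^2·(≡2), b=3^0·(≡2) mod 3; (2|3)=-1, (2|3)=-1; (−1)^{2·0·1}·(-1)^0·(-1)^2 = +1.
v=2: v_2(a)=4, v_2(b)=0; units ≡ 5, 5 (mod 8); ε·ε+αω+βω = 0·0+4·1+0·1 ≡ 0  ⇒  (a,b)_2 = +1.
v=23: a=23^0·(≡19), b=23^1·(≡8) mod 23; (19|23)=-1, (8|23)=+1; (−1)^{0·1·11}·(-1)^1·(+1)^0 = -1.
Ram(2261, 210197) = {19, 23}; no ℚ_19-point on the conic.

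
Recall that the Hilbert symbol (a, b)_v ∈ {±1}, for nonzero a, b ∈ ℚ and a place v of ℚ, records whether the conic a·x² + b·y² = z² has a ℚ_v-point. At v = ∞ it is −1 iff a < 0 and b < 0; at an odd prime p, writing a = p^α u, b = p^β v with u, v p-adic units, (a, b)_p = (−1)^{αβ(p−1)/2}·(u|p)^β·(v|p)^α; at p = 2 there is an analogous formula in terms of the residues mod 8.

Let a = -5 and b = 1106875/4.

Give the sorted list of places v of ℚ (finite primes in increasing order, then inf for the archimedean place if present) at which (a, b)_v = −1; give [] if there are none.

[2, 11]

Mod squares: a ≡ -5, b ≡ 1771. Check v ∈ {∞, 2, 5, 7, 11, 23}.
v=∞: -5 < 0 and 1771 > 0  ⇒  (a,b)_∞ = +1.
v=2: v_2(a)=0, v_2(b)=-2; units ≡ 3, 3 (mod 8); ε·ε+αω+βω = 1·1+0·1+-2·1 ≡ 1  ⇒  (a,b)_2 = -1.
v=5: a=5^1·(≡4), b=5^4·(≡4) mod 5; (4|5)=+1, (4|5)=+1; (−1)^{1·4·2}·(+1)^4·(+1)^1 = +1.
v=11: a=11^0·(≡6), b=11^1·(≡2) mod 11; (6|11)=-1, (2|11)=-1; (−1)^{0·1·5}·(-1)^1·(-1)^0 = -1.
v=23: a=23^0·(≡18), b=23^1·(≡8) mod 23; (18|23)=+1, (8|23)=+1; (−1)^{0·1·11}·(+1)^1·(+1)^0 = +1.
v=7: a=7^0·(≡2), b=7^1·(≡4) mod 7; (2|7)=+1, (4|7)=+1; (−1)^{0·1·3}·(+1)^1·(+1)^0 = +1.
Ram(-5, 1771) = {2, 11}; no ℚ_2-point on the conic.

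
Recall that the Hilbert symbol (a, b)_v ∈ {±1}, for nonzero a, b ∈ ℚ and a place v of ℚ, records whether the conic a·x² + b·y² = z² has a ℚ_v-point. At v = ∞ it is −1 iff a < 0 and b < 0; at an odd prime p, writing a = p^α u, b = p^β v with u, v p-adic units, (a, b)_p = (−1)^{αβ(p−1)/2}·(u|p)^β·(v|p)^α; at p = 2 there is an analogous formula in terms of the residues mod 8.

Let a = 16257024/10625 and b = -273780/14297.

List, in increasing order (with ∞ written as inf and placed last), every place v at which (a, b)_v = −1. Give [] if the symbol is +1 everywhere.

(a, b) ≡ (17, -85) mod (ℚ^×)²; places V = {2, 3, 5, 7, 13, 17, 29, ∞}.
(a,b)_2: α=12, β=2; u≡1, v≡3 (mod 8); ε(u)ε(v)=0·1, αω(v)=12·1, βω(u)=2·0; sum ≡ 0  ⇒  +1.
(a,b)_5: α=-4, u≡2; β=1, v≡2 (mod 5); (2|5)=-1, (2|5)=-1; sign (−1)^0·-1^1·-1^-4 = -1.
(a,b)_3: α=4, u≡2; β=4, v≡2 (mod 3); (2|3)=-1, (2|3)=-1; sign (−1)^0·-1^4·-1^4 = +1.
(a,b)_17: α=-1, u≡2; β=-1, v≡7 (mod 17); (2|17)=+1, (7|17)=-1; sign (−1)^0·+1^-1·-1^-1 = -1.
(a,b)_∞: sgn(17)=+, sgn(-85)=−, so +1.
(a,b)_13: α=0, u≡1; β=2, v≡7 (mod 13); (1|13)=+1, (7|13)=-1; sign (−1)^0·+1^2·-1^0 = +1.
(a,b)_7: α=2, u≡3; β=0, v≡6 (mod 7); (3|7)=-1, (6|7)=-1; sign (−1)^0·-1^0·-1^2 = +1.
(a,b)_29: α=0, u≡8; β=-2, v≡21 (mod 29); (8|29)=-1, (21|29)=-1; sign (−1)^0·-1^-2·-1^0 = +1.
(17, -85 / ℚ) ramifies at {5, 17}: a division algebra.

[5, 17]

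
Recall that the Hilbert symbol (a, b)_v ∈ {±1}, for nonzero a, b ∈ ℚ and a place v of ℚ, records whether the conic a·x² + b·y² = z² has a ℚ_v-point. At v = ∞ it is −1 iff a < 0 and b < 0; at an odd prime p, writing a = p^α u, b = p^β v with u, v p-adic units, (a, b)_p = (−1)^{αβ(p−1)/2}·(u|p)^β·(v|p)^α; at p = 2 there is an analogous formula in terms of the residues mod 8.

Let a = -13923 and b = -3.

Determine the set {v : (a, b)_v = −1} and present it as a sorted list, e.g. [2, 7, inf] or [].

[17, inf]

Mod squares: a ≡ -1547, b ≡ -3. Check v ∈ {∞, 2, 3, 7, 13, 17}.
v=2: v_2(a)=0, v_2(b)=0; units ≡ 5, 5 (mod 8); ε·ε+αω+βω = 0·0+0·1+0·1 ≡ 0  ⇒  (a,b)_2 = +1.
v=3: a=3^2·(≡1), b=3^1·(≡2) mod 3; (1|3)=+1, (2|3)=-1; (−1)^{2·1·1}·(+1)^1·(-1)^2 = +1.
v=7: a=7^1·(≡6), b=7^0·(≡4) mod 7; (6|7)=-1, (4|7)=+1; (−1)^{1·0·3}·(-1)^0·(+1)^1 = +1.
v=17: a=17^1·(≡14), b=17^0·(≡14) mod 17; (14|17)=-1, (14|17)=-1; (−1)^{1·0·8}·(-1)^0·(-1)^1 = -1.
v=∞: -1547 < 0 and -3 < 0  ⇒  (a,b)_∞ = -1.
v=13: a=13^1·(≡8), b=13^0·(≡10) mod 13; (8|13)=-1, (10|13)=+1; (−1)^{1·0·6}·(-1)^0·(+1)^1 = +1.
|Ram(-1547, -3)| = 2, even; anisotropic at {17, ∞}.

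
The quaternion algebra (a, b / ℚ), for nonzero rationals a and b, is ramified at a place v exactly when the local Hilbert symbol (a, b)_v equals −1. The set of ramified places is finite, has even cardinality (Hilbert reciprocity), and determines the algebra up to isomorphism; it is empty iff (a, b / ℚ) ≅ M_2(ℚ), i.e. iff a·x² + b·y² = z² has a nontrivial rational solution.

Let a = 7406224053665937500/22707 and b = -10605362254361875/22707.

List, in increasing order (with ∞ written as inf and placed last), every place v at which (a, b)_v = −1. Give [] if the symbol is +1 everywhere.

[3, 5, 7, 17]

Mod squares: a ≡ 608685, b ≡ -121737. Check v ∈ {∞, 2, 3, 5, 7, 11, 13, 17, 29, 31}.
v=29: a=29^-2·(≡5), b=29^-2·(≡9) mod 29; (5|29)=+1, (9|29)=+1; (−1)^{-2·-2·14}·(+1)^-2·(+1)^-2 = +1.
v=31: a=31^1·(≡17), b=31^1·(≡7) mod 31; (17|31)=-1, (7|31)=+1; (−1)^{1·1·15}·(-1)^1·(+1)^1 = +1.
v=11: a=11^3·(≡1), b=11^5·(≡6) mod 11; (1|11)=+1, (6|11)=-1; (−1)^{3·5·5}·(+1)^5·(-1)^3 = +1.
v=∞: 608685 > 0 and -121737 < 0  ⇒  (a,b)_∞ = +1.
v=13: a=13^6·(≡3), b=13^4·(≡11) mod 13; (3|13)=+1, (11|13)=-1; (−1)^{6·4·6}·(+1)^4·(-1)^6 = +1.
v=2: v_2(a)=2, v_2(b)=0; units ≡ 5, 7 (mod 8); ε·ε+αω+βω = 0·1+2·0+0·1 ≡ 0  ⇒  (a,b)_2 = +1.
v=5: a=5^7·(≡2), b=5^4·(≡3) mod 5; (2|5)=-1, (3|5)=-1; (−1)^{7·4·2}·(-1)^4·(-1)^7 = -1.
v=17: a=17^1·(≡10), b=17^1·(≡15) mod 17; (10|17)=-1, (15|17)=+1; (−1)^{1·1·8}·(-1)^1·(+1)^1 = -1.
v=3: a=3^-3·(≡2), b=3^-3·(≡2) mod 3; (2|3)=-1, (2|3)=-1; (−1)^{-3·-3·1}·(-1)^-3·(-1)^-3 = -1.
v=7: a=7^1·(≡2), b=7^1·(≡1) mod 7; (2|7)=+1, (1|7)=+1; (−1)^{1·1·3}·(+1)^1·(+1)^1 = -1.
|Ram(608685, -121737)| = 4, even; anisotropic at {3, 5, 7, 17}.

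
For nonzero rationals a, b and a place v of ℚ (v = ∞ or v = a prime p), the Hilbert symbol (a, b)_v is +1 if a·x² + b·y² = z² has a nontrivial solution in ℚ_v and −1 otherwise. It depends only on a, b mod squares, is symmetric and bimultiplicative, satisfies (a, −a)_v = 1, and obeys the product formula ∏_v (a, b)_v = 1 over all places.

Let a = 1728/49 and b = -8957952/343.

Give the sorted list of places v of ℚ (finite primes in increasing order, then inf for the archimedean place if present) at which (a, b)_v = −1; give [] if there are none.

(a, b) ≡ (3, -21) mod (ℚ^×)²; places V = {2, 3, 7, ∞}.
(a,b)_7: α=-2, u≡6; β=-3, v≡4 (mod 7); (6|7)=-1, (4|7)=+1; sign (−1)^0·-1^-3·+1^-2 = -1.
(a,b)_2: α=6, β=12; u≡3, v≡3 (mod 8); ε(u)ε(v)=1·1, αω(v)=6·1, βω(u)=12·1; sum ≡ 1  ⇒  -1.
(a,b)_3: α=3, u≡1; β=7, v≡2 (mod 3); (1|3)=+1, (2|3)=-1; sign (−1)^1·+1^7·-1^3 = +1.
(a,b)_∞: sgn(3)=+, sgn(-21)=−, so +1.
|Ram(3, -21)| = 2, even; anisotropic at {2, 7}.

[2, 7]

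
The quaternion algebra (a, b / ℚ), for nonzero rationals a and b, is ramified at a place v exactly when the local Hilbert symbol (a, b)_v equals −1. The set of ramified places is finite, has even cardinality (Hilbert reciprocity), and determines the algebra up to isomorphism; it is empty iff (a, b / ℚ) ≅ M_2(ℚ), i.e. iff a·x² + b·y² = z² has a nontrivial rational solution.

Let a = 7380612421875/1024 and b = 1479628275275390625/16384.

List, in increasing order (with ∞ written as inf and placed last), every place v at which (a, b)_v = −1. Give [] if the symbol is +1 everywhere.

[7, 17]

Mod squares: a ≡ 595, b ≡ 6545. Check v ∈ {∞, 2, 3, 5, 7, 11, 17}.
v=2: v_2(a)=-10, v_2(b)=-14; units ≡ 3, 1 (mod 8); ε·ε+αω+βω = 1·0+-10·0+-14·1 ≡ 0  ⇒  (a,b)_2 = +1.
v=7: a=7^1·(≡2), b=7^1·(≡2) mod 7; (2|7)=+1, (2|7)=+1; (−1)^{1·1·3}·(+1)^1·(+1)^1 = -1.
v=11: a=11^2·(≡3), b=11^3·(≡1) mod 11; (3|11)=+1, (1|11)=+1; (−1)^{2·3·5}·(+1)^3·(+1)^2 = +1.
v=5: a=5^7·(≡1), b=5^9·(≡4) mod 5; (1|5)=+1, (4|5)=+1; (−1)^{7·9·2}·(+1)^9·(+1)^7 = +1.
v=∞: 595 > 0 and 6545 > 0  ⇒  (a,b)_∞ = +1.
v=3: a=3^8·(≡1), b=3^14·(≡2) mod 3; (1|3)=+1, (2|3)=-1; (−1)^{8·14·1}·(+1)^14·(-1)^8 = +1.
v=17: a=17^1·(≡16), b=17^1·(≡11) mod 17; (16|17)=+1, (11|17)=-1; (−1)^{1·1·8}·(+1)^1·(-1)^1 = -1.
|Ram(595, 6545)| = 2, even; anisotropic at {7, 17}.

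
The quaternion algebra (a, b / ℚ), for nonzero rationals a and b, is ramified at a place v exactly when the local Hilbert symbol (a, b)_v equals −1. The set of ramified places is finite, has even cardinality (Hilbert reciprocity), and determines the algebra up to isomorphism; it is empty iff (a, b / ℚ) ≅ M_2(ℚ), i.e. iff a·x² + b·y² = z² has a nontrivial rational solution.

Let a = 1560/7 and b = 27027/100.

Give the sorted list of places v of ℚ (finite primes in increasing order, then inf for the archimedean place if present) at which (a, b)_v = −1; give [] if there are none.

(a, b) ≡ (2730, 3003) mod (ℚ^×)²; places V = {2, 3, 5, 7, 11, 13, ∞}.
(a,b)_∞: sgn(2730)=+, sgn(3003)=+, so +1.
(a,b)_2: α=3, β=-2; u≡5, v≡3 (mod 8); ε(u)ε(v)=0·1, αω(v)=3·1, βω(u)=-2·1; sum ≡ 1  ⇒  -1.
(a,b)_5: α=1, u≡1; β=-2, v≡3 (mod 5); (1|5)=+1, (3|5)=-1; sign (−1)^0·+1^-2·-1^1 = -1.
(a,b)_13: α=1, u≡6; β=1, v≡10 (mod 13); (6|13)=-1, (10|13)=+1; sign (−1)^0·-1^1·+1^1 = -1.
(a,b)_7: α=-1, u≡6; β=1, v≡2 (mod 7); (6|7)=-1, (2|7)=+1; sign (−1)^1·-1^1·+1^-1 = +1.
(a,b)_3: α=1, u≡1; β=3, v≡2 (mod 3); (1|3)=+1, (2|3)=-1; sign (−1)^1·+1^3·-1^1 = +1.
(a,b)_11: α=0, u≡6; β=1, v≡4 (mod 11); (6|11)=-1, (4|11)=+1; sign (−1)^0·-1^1·+1^0 = -1.
(2730, 3003 / ℚ) ramifies at {2, 5, 11, 13}: a division algebra.

[2, 5, 11, 13]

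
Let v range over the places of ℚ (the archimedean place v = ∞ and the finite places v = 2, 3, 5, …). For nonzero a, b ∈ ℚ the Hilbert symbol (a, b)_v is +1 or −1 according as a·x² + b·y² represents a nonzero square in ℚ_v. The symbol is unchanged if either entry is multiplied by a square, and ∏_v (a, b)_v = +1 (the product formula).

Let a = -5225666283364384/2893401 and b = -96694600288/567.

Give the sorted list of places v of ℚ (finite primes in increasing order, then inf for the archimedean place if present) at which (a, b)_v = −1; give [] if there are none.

Mod squares: a ≡ -111826, b ≡ -4186. Check v ∈ {∞, 2, 3, 7, 11, 13, 17, 23}.
v=23: a=23^1·(≡5), b=23^1·(≡12) mod 23; (5|23)=-1, (12|23)=+1; (−1)^{1·1·11}·(-1)^1·(+1)^1 = +1.
v=17: a=17^7·(≡15), b=17^4·(≡1) mod 17; (15|17)=+1, (1|17)=+1; (−1)^{7·4·8}·(+1)^4·(+1)^7 = +1.
v=∞: -111826 < 0 and -4186 < 0  ⇒  (a,b)_∞ = -1.
v=2: v_2(a)=5, v_2(b)=5; units ≡ 7, 3 (mod 8); ε·ε+αω+βω = 1·1+5·1+5·0 ≡ 0  ⇒  (a,b)_2 = +1.
v=13: a=13^1·(≡12), b=13^1·(≡3) mod 13; (12|13)=+1, (3|13)=+1; (−1)^{1·1·6}·(+1)^1·(+1)^1 = +1.
v=3: a=3^-10·(≡2), b=3^-4·(≡2) mod 3; (2|3)=-1, (2|3)=-1; (−1)^{-10·-4·1}·(-1)^-4·(-1)^-10 = +1.
v=11: a=11^3·(≡1), b=11^2·(≡3) mod 11; (1|11)=+1, (3|11)=+1; (−1)^{3·2·5}·(+1)^2·(+1)^3 = +1.
v=7: a=7^-2·(≡6), b=7^-1·(≡2) mod 7; (6|7)=-1, (2|7)=+1; (−1)^{-2·-1·3}·(-1)^-1·(+1)^-2 = -1.
|Ram(-111826, -4186)| = 2, even; anisotropic at {7, ∞}.

[7, inf]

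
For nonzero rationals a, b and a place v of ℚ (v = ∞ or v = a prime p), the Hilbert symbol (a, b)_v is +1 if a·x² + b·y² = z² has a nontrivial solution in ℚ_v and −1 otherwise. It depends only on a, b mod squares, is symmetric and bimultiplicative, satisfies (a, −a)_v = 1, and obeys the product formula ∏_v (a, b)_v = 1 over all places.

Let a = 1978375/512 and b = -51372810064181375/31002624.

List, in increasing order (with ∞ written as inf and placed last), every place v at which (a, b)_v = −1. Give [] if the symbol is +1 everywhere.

[17, 19]

(a, b) ≡ (3230, -95) mod (ℚ^×)²; places V = {2, 3, 5, 7, 11, 17, 19, 29, ∞}.
(a,b)_11: α=0, u≡6; β=4, v≡5 (mod 11); (6|11)=-1, (5|11)=+1; sign (−1)^0·-1^4·+1^0 = +1.
(a,b)_17: α=1, u≡5; β=4, v≡6 (mod 17); (5|17)=-1, (6|17)=-1; sign (−1)^0·-1^4·-1^1 = -1.
(a,b)_29: α=0, u≡15; β=-2, v≡14 (mod 29); (15|29)=-1, (14|29)=-1; sign (−1)^0·-1^-2·-1^0 = +1.
(a,b)_∞: sgn(3230)=+, sgn(-95)=−, so +1.
(a,b)_2: α=-9, β=-12; u≡7, v≡1 (mod 8); ε(u)ε(v)=1·0, αω(v)=-9·0, βω(u)=-12·0; sum ≡ 0  ⇒  +1.
(a,b)_5: α=3, u≡1; β=3, v≡1 (mod 5); (1|5)=+1, (1|5)=+1; sign (−1)^0·+1^3·+1^3 = +1.
(a,b)_3: α=0, u≡2; β=-2, v≡1 (mod 3); (2|3)=-1, (1|3)=+1; sign (−1)^0·-1^-2·+1^0 = +1.
(a,b)_19: α=1, u≡14; β=3, v≡3 (mod 19); (14|19)=-1, (3|19)=-1; sign (−1)^1·-1^3·-1^1 = -1.
(a,b)_7: α=2, u≡6; β=2, v≡6 (mod 7); (6|7)=-1, (6|7)=-1; sign (−1)^0·-1^2·-1^2 = +1.
Ram(3230, -95) = {17, 19}; no ℚ_17-point on the conic.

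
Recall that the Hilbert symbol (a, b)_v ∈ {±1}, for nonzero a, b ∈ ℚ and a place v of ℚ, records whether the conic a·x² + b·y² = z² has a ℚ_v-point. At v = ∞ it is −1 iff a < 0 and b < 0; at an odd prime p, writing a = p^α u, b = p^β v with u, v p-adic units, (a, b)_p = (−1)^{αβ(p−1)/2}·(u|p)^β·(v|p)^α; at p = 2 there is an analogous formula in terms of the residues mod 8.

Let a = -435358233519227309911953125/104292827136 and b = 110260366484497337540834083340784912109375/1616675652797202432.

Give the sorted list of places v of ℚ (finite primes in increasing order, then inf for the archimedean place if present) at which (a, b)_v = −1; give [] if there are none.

[19, 31]

Mod squares: a ≡ -38285, b ≡ 194990. Check v ∈ {∞, 2, 3, 5, 13, 17, 19, 29, 31, 37}.
v=3: a=3^-2·(≡1), b=3^-4·(≡2) mod 3; (1|3)=+1, (2|3)=-1; (−1)^{-2·-4·1}·(+1)^-4·(-1)^-2 = +1.
v=19: a=19^5·(≡3), b=19^8·(≡2) mod 19; (3|19)=-1, (2|19)=-1; (−1)^{5·8·9}·(-1)^8·(-1)^5 = -1.
v=31: a=31^1·(≡28), b=31^1·(≡18) mod 31; (28|31)=+1, (18|31)=+1; (−1)^{1·1·15}·(+1)^1·(+1)^1 = -1.
v=17: a=17^6·(≡2), b=17^9·(≡12) mod 17; (2|17)=+1, (12|17)=-1; (−1)^{6·9·8}·(+1)^9·(-1)^6 = +1.
v=37: a=37^2·(≡1), b=37^3·(≡34) mod 37; (1|37)=+1, (34|37)=+1; (−1)^{2·3·18}·(+1)^3·(+1)^2 = +1.
v=∞: -38285 < 0 and 194990 > 0  ⇒  (a,b)_∞ = +1.
v=29: a=29^-4·(≡7), b=29^-6·(≡20) mod 29; (7|29)=+1, (20|29)=+1; (−1)^{-4·-6·14}·(+1)^-6·(+1)^-4 = +1.
v=13: a=13^3·(≡11), b=13^4·(≡9) mod 13; (11|13)=-1, (9|13)=+1; (−1)^{3·4·6}·(-1)^4·(+1)^3 = +1.
v=2: v_2(a)=-14, v_2(b)=-25; units ≡ 3, 7 (mod 8); ε·ε+αω+βω = 1·1+-14·0+-25·1 ≡ 0  ⇒  (a,b)_2 = +1.
v=5: a=5^7·(≡2), b=5^13·(≡3) mod 5; (2|5)=-1, (3|5)=-1; (−1)^{7·13·2}·(-1)^13·(-1)^7 = +1.
|Ram(-38285, 194990)| = 2, even; anisotropic at {19, 31}.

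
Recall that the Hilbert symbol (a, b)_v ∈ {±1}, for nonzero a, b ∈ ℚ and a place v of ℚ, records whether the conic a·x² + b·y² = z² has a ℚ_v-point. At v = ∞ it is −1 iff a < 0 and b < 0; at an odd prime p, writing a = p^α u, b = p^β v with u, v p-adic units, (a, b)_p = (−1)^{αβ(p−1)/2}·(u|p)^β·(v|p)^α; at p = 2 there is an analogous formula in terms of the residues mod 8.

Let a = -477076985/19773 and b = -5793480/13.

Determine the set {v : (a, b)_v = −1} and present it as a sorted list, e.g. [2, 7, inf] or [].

Mod squares: a ≡ -8645, b ≡ -17290. Check v ∈ {∞, 2, 3, 5, 7, 11, 13, 19}.
v=2: v_2(a)=0, v_2(b)=3; units ≡ 3, 3 (mod 8); ε·ε+αω+βω = 1·1+0·1+3·1 ≡ 0  ⇒  (a,b)_2 = +1.
v=∞: -8645 < 0 and -17290 < 0  ⇒  (a,b)_∞ = -1.
v=5: a=5^1·(≡1), b=5^1·(≡3) mod 5; (1|5)=+1, (3|5)=-1; (−1)^{1·1·2}·(+1)^1·(-1)^1 = -1.
v=3: a=3^-2·(≡1), b=3^2·(≡2) mod 3; (1|3)=+1, (2|3)=-1; (−1)^{-2·2·1}·(+1)^2·(-1)^-2 = +1.
v=19: a=19^1·(≡6), b=19^1·(≡14) mod 19; (6|19)=+1, (14|19)=-1; (−1)^{1·1·9}·(+1)^1·(-1)^1 = +1.
v=7: a=7^3·(≡1), b=7^1·(≡2) mod 7; (1|7)=+1, (2|7)=+1; (−1)^{3·1·3}·(+1)^1·(+1)^3 = -1.
v=13: a=13^-3·(≡2), b=13^-1·(≡9) mod 13; (2|13)=-1, (9|13)=+1; (−1)^{-3·-1·6}·(-1)^-1·(+1)^-3 = -1.
v=11: a=11^4·(≡5), b=11^2·(≡7) mod 11; (5|11)=+1, (7|11)=-1; (−1)^{4·2·5}·(+1)^2·(-1)^4 = +1.
(-8645, -17290 / ℚ) ramifies at {5, 7, 13, ∞}: a division algebra.

[5, 7, 13, inf]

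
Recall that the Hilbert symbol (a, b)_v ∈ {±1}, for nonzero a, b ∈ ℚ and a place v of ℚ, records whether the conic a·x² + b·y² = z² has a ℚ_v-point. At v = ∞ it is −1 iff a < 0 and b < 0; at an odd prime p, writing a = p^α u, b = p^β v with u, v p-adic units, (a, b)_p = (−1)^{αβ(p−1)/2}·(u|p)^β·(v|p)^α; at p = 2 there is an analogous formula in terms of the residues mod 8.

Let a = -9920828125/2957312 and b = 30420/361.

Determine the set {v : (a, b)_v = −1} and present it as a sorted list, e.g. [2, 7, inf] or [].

(a, b) ≡ (-26, 5) mod (ℚ^×)²; places V = {2, 3, 5, 13, 17, 19, ∞}.
(a,b)_2: α=-13, β=2; u≡3, v≡5 (mod 8); ε(u)ε(v)=1·0, αω(v)=-13·1, βω(u)=2·1; sum ≡ 1  ⇒  -1.
(a,b)_∞: sgn(-26)=−, sgn(5)=+, so +1.
(a,b)_3: α=0, u≡1; β=2, v≡2 (mod 3); (1|3)=+1, (2|3)=-1; sign (−1)^0·+1^2·-1^0 = +1.
(a,b)_13: α=3, u≡6; β=2, v≡5 (mod 13); (6|13)=-1, (5|13)=-1; sign (−1)^0·-1^2·-1^3 = -1.
(a,b)_5: α=6, u≡1; β=1, v≡4 (mod 5); (1|5)=+1, (4|5)=+1; sign (−1)^0·+1^1·+1^6 = +1.
(a,b)_19: α=-2, u≡2; β=-2, v≡1 (mod 19); (2|19)=-1, (1|19)=+1; sign (−1)^0·-1^-2·+1^-2 = +1.
(a,b)_17: α=2, u≡1; β=0, v≡6 (mod 17); (1|17)=+1, (6|17)=-1; sign (−1)^0·+1^0·-1^2 = +1.
Ram(-26, 5) = {2, 13}; no ℚ_2-point on the conic.

[2, 13]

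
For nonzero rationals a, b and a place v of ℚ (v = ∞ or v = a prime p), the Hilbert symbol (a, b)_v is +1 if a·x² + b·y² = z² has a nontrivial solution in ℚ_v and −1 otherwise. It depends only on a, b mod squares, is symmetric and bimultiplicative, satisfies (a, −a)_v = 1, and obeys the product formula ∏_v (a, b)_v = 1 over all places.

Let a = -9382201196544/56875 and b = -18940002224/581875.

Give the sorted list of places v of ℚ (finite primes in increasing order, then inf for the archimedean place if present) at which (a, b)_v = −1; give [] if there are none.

Mod squares: a ≡ -11962951, b ≡ -100529. Check v ∈ {∞, 2, 3, 5, 7, 11, 13, 17, 19, 37, 43}.
v=43: a=43^0·(≡40), b=43^2·(≡2) mod 43; (40|43)=+1, (2|43)=-1; (−1)^{0·2·21}·(+1)^2·(-1)^0 = +1.
v=5: a=5^-4·(≡1), b=5^-4·(≡1) mod 5; (1|5)=+1, (1|5)=+1; (−1)^{-4·-4·2}·(+1)^-4·(+1)^-4 = +1.
v=19: a=19^1·(≡3), b=19^-1·(≡2) mod 19; (3|19)=-1, (2|19)=-1; (−1)^{1·-1·9}·(-1)^-1·(-1)^1 = -1.
v=7: a=7^-1·(≡4), b=7^-2·(≡6) mod 7; (4|7)=+1, (6|7)=-1; (−1)^{-1·-2·3}·(+1)^-2·(-1)^-1 = -1.
v=13: a=13^-1·(≡12), b=13^1·(≡8) mod 13; (12|13)=+1, (8|13)=-1; (−1)^{-1·1·6}·(+1)^1·(-1)^-1 = -1.
v=17: a=17^1·(≡7), b=17^0·(≡15) mod 17; (7|17)=-1, (15|17)=+1; (−1)^{1·0·8}·(-1)^0·(+1)^1 = +1.
v=11: a=11^3·(≡7), b=11^3·(≡6) mod 11; (7|11)=-1, (6|11)=-1; (−1)^{3·3·5}·(-1)^3·(-1)^3 = -1.
v=2: v_2(a)=16, v_2(b)=4; units ≡ 1, 7 (mod 8); ε·ε+αω+βω = 0·1+16·0+4·0 ≡ 0  ⇒  (a,b)_2 = +1.
v=∞: -11962951 < 0 and -100529 < 0  ⇒  (a,b)_∞ = -1.
v=3: a=3^2·(≡2), b=3^0·(≡1) mod 3; (2|3)=-1, (1|3)=+1; (−1)^{2·0·1}·(-1)^0·(+1)^2 = +1.
v=37: a=37^1·(≡13), b=37^1·(≡21) mod 37; (13|37)=-1, (21|37)=+1; (−1)^{1·1·18}·(-1)^1·(+1)^1 = -1.
(-11962951, -100529 / ℚ) ramifies at {7, 11, 13, 19, 37, ∞}: a division algebra.

[7, 11, 13, 19, 37, inf]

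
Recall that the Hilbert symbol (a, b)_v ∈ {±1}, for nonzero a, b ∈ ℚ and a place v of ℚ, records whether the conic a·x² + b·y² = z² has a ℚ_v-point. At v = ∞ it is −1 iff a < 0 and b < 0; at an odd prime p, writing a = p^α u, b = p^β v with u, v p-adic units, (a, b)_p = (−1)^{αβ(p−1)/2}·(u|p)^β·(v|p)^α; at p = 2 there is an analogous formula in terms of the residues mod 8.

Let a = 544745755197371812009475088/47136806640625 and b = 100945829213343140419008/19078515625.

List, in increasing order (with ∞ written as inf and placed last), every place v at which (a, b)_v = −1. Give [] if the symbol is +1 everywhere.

Mod squares: a ≡ 2697, b ≡ 69223. Check v ∈ {∞, 2, 3, 5, 7, 11, 13, 17, 29, 31, 37}.
v=17: a=17^0·(≡5), b=17^-2·(≡1) mod 17; (5|17)=-1, (1|17)=+1; (−1)^{0·-2·8}·(-1)^-2·(+1)^0 = +1.
v=2: v_2(a)=4, v_2(b)=6; units ≡ 1, 7 (mod 8); ε·ε+αω+βω = 0·1+4·0+6·0 ≡ 0  ⇒  (a,b)_2 = +1.
v=∞: 2697 > 0 and 69223 > 0  ⇒  (a,b)_∞ = +1.
v=13: a=13^-6·(≡7), b=13^-2·(≡6) mod 13; (7|13)=-1, (6|13)=-1; (−1)^{-6·-2·6}·(-1)^-2·(-1)^-6 = +1.
v=3: a=3^3·(≡2), b=3^4·(≡1) mod 3; (2|3)=-1, (1|3)=+1; (−1)^{3·4·1}·(-1)^4·(+1)^3 = +1.
v=37: a=37^2·(≡4), b=37^2·(≡4) mod 37; (4|37)=+1, (4|37)=+1; (−1)^{2·2·18}·(+1)^2·(+1)^2 = +1.
v=7: a=7^6·(≡1), b=7^5·(≡6) mod 7; (1|7)=+1, (6|7)=-1; (−1)^{6·5·3}·(+1)^5·(-1)^6 = +1.
v=31: a=31^1·(≡18), b=31^1·(≡28) mod 31; (18|31)=+1, (28|31)=+1; (−1)^{1·1·15}·(+1)^1·(+1)^1 = -1.
v=5: a=5^-10·(≡2), b=5^-8·(≡3) mod 5; (2|5)=-1, (3|5)=-1; (−1)^{-10·-8·2}·(-1)^-8·(-1)^-10 = +1.
v=11: a=11^4·(≡8), b=11^3·(≡9) mod 11; (8|11)=-1, (9|11)=+1; (−1)^{4·3·5}·(-1)^3·(+1)^4 = -1.
v=29: a=29^7·(≡9), b=29^5·(≡22) mod 29; (9|29)=+1, (22|29)=+1; (−1)^{7·5·14}·(+1)^5·(+1)^7 = +1.
Ram(2697, 69223) = {11, 31}; no ℚ_11-point on the conic.

[11, 31]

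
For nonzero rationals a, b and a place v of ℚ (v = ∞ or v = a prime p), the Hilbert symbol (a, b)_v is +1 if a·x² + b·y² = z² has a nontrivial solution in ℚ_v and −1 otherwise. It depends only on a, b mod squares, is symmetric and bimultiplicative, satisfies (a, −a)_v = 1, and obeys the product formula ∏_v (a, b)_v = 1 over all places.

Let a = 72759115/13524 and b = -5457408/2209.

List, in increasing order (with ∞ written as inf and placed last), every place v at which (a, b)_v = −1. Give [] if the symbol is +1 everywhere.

(a, b) ≡ (49335, -21318) mod (ℚ^×)²; places V = {2, 3, 5, 7, 11, 13, 17, 19, 23, 29, 47, ∞}.
(a,b)_2: α=-2, β=9; u≡7, v≡5 (mod 8); ε(u)ε(v)=1·0, αω(v)=-2·1, βω(u)=9·0; sum ≡ 0  ⇒  +1.
(a,b)_5: α=1, u≡2; β=0, v≡3 (mod 5); (2|5)=-1, (3|5)=-1; sign (−1)^0·-1^0·-1^1 = -1.
(a,b)_3: α=-1, u≡2; β=1, v≡1 (mod 3); (2|3)=-1, (1|3)=+1; sign (−1)^1·-1^1·+1^-1 = +1.
(a,b)_47: α=0, u≡42; β=-2, v≡44 (mod 47); (42|47)=+1, (44|47)=-1; sign (−1)^0·+1^-2·-1^0 = +1.
(a,b)_13: α=1, u≡1; β=0, v≡8 (mod 13); (1|13)=+1, (8|13)=-1; sign (−1)^0·+1^0·-1^1 = -1.
(a,b)_11: α=3, u≡10; β=1, v≡3 (mod 11); (10|11)=-1, (3|11)=+1; sign (−1)^1·-1^1·+1^3 = +1.
(a,b)_∞: sgn(49335)=+, sgn(-21318)=−, so +1.
(a,b)_23: α=-1, u≡12; β=0, v≡9 (mod 23); (12|23)=+1, (9|23)=+1; sign (−1)^0·+1^0·+1^-1 = +1.
(a,b)_29: α=2, u≡24; β=0, v≡3 (mod 29); (24|29)=+1, (3|29)=-1; sign (−1)^0·+1^0·-1^2 = +1.
(a,b)_17: α=0, u≡15; β=1, v≡13 (mod 17); (15|17)=+1, (13|17)=+1; sign (−1)^0·+1^1·+1^0 = +1.
(a,b)_19: α=0, u≡9; β=1, v≡2 (mod 19); (9|19)=+1, (2|19)=-1; sign (−1)^0·+1^1·-1^0 = +1.
(a,b)_7: α=-2, u≡3; β=0, v≡4 (mod 7); (3|7)=-1, (4|7)=+1; sign (−1)^0·-1^0·+1^-2 = +1.
|Ram(49335, -21318)| = 2, even; anisotropic at {5, 13}.

[5, 13]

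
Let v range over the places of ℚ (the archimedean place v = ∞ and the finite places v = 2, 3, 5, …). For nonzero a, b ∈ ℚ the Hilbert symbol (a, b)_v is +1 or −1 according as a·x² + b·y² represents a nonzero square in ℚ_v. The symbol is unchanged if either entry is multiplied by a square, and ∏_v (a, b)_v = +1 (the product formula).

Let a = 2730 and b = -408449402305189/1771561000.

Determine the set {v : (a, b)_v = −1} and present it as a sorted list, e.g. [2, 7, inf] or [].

(a, b) ≡ (2730, -74290) mod (ℚ^×)²; places V = {2, 3, 5, 7, 11, 13, 17, 19, 23, 41, 43, ∞}.
(a,b)_2: α=1, β=-3; u≡5, v≡7 (mod 8); ε(u)ε(v)=0·1, αω(v)=1·0, βω(u)=-3·1; sum ≡ 1  ⇒  -1.
(a,b)_19: α=0, u≡13; β=3, v≡16 (mod 19); (13|19)=-1, (16|19)=+1; sign (−1)^0·-1^3·+1^0 = -1.
(a,b)_17: α=0, u≡10; β=1, v≡2 (mod 17); (10|17)=-1, (2|17)=+1; sign (−1)^0·-1^1·+1^0 = -1.
(a,b)_∞: sgn(2730)=+, sgn(-74290)=−, so +1.
(a,b)_41: α=0, u≡24; β=2, v≡25 (mod 41); (24|41)=-1, (25|41)=+1; sign (−1)^0·-1^2·+1^0 = +1.
(a,b)_5: α=1, u≡1; β=-3, v≡2 (mod 5); (1|5)=+1, (2|5)=-1; sign (−1)^0·+1^-3·-1^1 = -1.
(a,b)_3: α=1, u≡1; β=0, v≡2 (mod 3); (1|3)=+1, (2|3)=-1; sign (−1)^0·+1^0·-1^1 = -1.
(a,b)_11: α=0, u≡2; β=-6, v≡3 (mod 11); (2|11)=-1, (3|11)=+1; sign (−1)^0·-1^-6·+1^0 = +1.
(a,b)_7: α=1, u≡5; β=2, v≡1 (mod 7); (5|7)=-1, (1|7)=+1; sign (−1)^0·-1^2·+1^1 = +1.
(a,b)_13: α=1, u≡2; β=0, v≡2 (mod 13); (2|13)=-1, (2|13)=-1; sign (−1)^0·-1^0·-1^1 = -1.
(a,b)_23: α=0, u≡16; β=1, v≡8 (mod 23); (16|23)=+1, (8|23)=+1; sign (−1)^0·+1^1·+1^0 = +1.
(a,b)_43: α=0, u≡21; β=2, v≡38 (mod 43); (21|43)=+1, (38|43)=+1; sign (−1)^0·+1^2·+1^0 = +1.
(2730, -74290 / ℚ) ramifies at {2, 3, 5, 13, 17, 19}: a division algebra.

[2, 3, 5, 13, 17, 19]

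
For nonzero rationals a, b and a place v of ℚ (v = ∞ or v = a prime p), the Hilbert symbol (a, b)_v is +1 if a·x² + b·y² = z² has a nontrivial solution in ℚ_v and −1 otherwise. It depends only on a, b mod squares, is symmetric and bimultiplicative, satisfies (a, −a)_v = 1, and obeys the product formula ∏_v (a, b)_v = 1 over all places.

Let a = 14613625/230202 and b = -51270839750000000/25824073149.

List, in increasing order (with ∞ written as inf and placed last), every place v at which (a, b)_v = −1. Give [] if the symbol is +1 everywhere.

[2, 13, 19, 29]

Mod squares: a ≡ 64090, b ≡ -1217710. Check v ∈ {∞, 2, 3, 5, 7, 13, 17, 19, 23, 29}.
v=∞: 64090 > 0 and -1217710 < 0  ⇒  (a,b)_∞ = +1.
v=19: a=19^0·(≡8), b=19^1·(≡4) mod 19; (8|19)=-1, (4|19)=+1; (−1)^{0·1·9}·(-1)^1·(+1)^0 = -1.
v=2: v_2(a)=-1, v_2(b)=7; units ≡ 5, 1 (mod 8); ε·ε+αω+βω = 0·0+-1·0+7·1 ≡ 1  ⇒  (a,b)_2 = -1.
v=23: a=23^2·(≡18), b=23^0·(≡1) mod 23; (18|23)=+1, (1|23)=+1; (−1)^{2·0·11}·(+1)^0·(+1)^2 = +1.
v=17: a=17^1·(≡4), b=17^3·(≡15) mod 17; (4|17)=+1, (15|17)=+1; (−1)^{1·3·8}·(+1)^3·(+1)^1 = +1.
v=13: a=13^1·(≡12), b=13^3·(≡11) mod 13; (12|13)=+1, (11|13)=-1; (−1)^{1·3·6}·(+1)^3·(-1)^1 = -1.
v=5: a=5^3·(≡2), b=5^9·(≡2) mod 5; (2|5)=-1, (2|5)=-1; (−1)^{3·9·2}·(-1)^9·(-1)^3 = +1.
v=7: a=7^-2·(≡5), b=7^-6·(≡5) mod 7; (5|7)=-1, (5|7)=-1; (−1)^{-2·-6·3}·(-1)^-6·(-1)^-2 = +1.
v=3: a=3^-4·(≡1), b=3^-2·(≡2) mod 3; (1|3)=+1, (2|3)=-1; (−1)^{-4·-2·1}·(+1)^-2·(-1)^-4 = +1.
v=29: a=29^-1·(≡25), b=29^-3·(≡18) mod 29; (25|29)=+1, (18|29)=-1; (−1)^{-1·-3·14}·(+1)^-3·(-1)^-1 = -1.
(64090, -1217710 / ℚ) ramifies at {2, 13, 19, 29}: a division algebra.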